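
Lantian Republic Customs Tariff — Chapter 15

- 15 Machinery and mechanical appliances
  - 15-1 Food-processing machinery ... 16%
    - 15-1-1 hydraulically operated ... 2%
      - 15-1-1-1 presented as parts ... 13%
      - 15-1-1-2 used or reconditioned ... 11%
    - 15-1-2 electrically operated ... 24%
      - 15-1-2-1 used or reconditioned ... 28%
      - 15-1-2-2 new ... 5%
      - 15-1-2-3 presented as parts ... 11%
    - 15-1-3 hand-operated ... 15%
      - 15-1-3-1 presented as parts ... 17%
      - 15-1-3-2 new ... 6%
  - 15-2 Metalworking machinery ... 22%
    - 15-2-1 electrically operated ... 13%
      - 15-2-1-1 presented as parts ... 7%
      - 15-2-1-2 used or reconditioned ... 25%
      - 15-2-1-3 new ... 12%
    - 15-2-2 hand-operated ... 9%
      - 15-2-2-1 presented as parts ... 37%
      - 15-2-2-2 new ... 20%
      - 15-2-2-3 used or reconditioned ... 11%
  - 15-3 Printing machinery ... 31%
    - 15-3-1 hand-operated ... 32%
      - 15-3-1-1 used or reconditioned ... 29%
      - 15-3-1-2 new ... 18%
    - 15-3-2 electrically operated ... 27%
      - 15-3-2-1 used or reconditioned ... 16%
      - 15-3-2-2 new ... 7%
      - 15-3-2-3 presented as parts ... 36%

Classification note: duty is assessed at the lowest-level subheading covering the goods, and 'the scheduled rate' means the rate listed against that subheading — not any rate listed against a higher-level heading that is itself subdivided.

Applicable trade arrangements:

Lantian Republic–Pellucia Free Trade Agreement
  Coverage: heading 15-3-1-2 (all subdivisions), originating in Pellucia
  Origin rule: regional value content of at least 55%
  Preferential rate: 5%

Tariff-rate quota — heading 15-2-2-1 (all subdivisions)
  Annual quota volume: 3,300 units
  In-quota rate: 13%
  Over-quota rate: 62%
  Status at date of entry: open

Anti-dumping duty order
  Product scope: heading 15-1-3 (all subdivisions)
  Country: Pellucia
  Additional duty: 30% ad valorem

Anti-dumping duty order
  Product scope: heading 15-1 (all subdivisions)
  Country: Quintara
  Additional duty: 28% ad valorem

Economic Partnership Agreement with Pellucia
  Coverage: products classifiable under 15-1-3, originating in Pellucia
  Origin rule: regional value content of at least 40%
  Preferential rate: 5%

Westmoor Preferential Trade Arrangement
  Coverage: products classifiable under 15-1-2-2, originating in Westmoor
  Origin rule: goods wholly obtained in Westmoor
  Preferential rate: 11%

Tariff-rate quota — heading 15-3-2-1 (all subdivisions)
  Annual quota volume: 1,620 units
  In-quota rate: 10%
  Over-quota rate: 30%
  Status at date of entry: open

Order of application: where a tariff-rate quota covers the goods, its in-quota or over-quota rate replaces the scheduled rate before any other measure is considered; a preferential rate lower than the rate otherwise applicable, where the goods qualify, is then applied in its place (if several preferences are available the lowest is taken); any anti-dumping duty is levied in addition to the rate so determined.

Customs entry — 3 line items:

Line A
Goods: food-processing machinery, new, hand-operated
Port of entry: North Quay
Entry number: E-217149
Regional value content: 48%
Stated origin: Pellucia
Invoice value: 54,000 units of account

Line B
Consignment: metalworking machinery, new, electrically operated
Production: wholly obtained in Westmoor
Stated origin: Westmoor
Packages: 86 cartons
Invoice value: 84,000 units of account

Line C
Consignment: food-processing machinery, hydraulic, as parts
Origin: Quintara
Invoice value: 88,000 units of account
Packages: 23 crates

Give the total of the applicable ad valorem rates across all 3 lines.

Line A: food-processing → 15-1; hand-operated → 15-1-3; new → 15-1-3-2. Scheduled 6%. Pellucia agreement on 15-3-1-2: 15-1-3-2 not covered; Pellucia agreement on 15-1-3: RVC ≥ 40% → 5% available; preferential 5%; anti-dumping (Pellucia, 15-1-3): +30%; total 5% + 30% = 35%. → 35%.
Line B: metalworking → 15-2; electrically operated → 15-2-1; new → 15-2-1-3. Scheduled 12%. Westmoor agreement on 15-1-2-2: 15-2-1-3 not covered. → 12%.
Line C: food-processing → 15-1; hydraulic → 15-1-1; as parts → 15-1-1-1. Scheduled 13%. anti-dumping (Quintara, 15-1): +28%; total 13% + 28% = 41%. → 41%.
Sum: 35% + 12% + 41% = 88%.

88%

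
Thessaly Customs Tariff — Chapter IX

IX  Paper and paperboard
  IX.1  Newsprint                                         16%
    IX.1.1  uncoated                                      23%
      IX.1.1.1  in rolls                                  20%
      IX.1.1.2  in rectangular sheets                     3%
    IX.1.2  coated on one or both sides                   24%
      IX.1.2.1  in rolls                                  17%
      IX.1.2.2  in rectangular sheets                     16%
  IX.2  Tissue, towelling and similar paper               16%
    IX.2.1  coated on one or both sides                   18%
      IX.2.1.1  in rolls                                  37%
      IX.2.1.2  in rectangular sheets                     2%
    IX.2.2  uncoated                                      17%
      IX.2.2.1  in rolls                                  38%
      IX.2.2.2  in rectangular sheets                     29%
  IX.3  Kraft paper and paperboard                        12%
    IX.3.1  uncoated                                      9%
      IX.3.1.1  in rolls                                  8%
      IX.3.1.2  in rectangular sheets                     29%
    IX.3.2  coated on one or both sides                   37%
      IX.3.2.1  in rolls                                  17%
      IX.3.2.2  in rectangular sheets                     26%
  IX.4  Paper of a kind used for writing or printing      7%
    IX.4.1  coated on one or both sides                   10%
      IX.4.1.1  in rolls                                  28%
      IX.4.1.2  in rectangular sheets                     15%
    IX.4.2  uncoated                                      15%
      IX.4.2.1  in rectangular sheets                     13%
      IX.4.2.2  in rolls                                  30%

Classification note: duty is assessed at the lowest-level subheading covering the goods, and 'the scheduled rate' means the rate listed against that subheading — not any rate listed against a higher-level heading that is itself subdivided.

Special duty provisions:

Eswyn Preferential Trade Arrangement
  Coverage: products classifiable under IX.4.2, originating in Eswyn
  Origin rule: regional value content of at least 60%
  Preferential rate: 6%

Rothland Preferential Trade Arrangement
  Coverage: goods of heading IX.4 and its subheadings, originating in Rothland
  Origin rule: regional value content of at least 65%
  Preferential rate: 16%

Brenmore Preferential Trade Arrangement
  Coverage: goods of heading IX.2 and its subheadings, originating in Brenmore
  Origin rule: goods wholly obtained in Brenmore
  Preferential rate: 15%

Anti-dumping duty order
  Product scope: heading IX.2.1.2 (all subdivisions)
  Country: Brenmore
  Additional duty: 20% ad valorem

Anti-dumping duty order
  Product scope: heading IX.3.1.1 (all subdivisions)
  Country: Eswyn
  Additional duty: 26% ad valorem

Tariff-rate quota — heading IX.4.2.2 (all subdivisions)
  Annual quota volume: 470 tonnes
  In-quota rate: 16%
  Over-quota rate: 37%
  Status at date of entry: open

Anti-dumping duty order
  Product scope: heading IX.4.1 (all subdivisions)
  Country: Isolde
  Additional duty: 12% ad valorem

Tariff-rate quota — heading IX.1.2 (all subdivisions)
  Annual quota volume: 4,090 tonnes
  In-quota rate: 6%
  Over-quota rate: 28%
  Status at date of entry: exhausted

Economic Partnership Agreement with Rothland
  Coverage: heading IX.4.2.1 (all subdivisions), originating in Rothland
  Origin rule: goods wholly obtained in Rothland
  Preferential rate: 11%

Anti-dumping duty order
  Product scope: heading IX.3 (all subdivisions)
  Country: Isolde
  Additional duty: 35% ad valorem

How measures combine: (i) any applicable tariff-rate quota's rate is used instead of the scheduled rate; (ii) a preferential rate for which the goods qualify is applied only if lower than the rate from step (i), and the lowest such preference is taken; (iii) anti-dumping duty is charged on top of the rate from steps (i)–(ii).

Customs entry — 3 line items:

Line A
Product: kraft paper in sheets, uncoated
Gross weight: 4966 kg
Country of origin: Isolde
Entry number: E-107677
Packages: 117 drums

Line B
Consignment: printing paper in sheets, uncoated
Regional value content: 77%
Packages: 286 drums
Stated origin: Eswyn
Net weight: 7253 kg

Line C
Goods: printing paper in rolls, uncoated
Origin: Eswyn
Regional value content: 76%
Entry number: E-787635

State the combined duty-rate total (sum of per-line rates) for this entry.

76%

Line A: kraft paper → IX.3; uncoated → IX.3.1; in sheets → IX.3.1.2. Scheduled 29%. anti-dumping (Isolde, IX.3): +35%; total 29% + 35% = 64%. → 64%.
Line B: printing paper → IX.4; uncoated → IX.4.2; in sheets → IX.4.2.1. Scheduled 13%. Eswyn agreement on IX.4.2: RVC ≥ 60% → 6% available; preferential 6%. → 6%.
Line C: printing paper → IX.4; uncoated → IX.4.2; in rolls → IX.4.2.2. Scheduled 30%. quota on IX.4.2.2 open → in-quota 16%; Eswyn agreement on IX.4.2: RVC ≥ 60% → 6% available; preferential 6%. → 6%.
Sum: 64% + 6% + 6% = 76%.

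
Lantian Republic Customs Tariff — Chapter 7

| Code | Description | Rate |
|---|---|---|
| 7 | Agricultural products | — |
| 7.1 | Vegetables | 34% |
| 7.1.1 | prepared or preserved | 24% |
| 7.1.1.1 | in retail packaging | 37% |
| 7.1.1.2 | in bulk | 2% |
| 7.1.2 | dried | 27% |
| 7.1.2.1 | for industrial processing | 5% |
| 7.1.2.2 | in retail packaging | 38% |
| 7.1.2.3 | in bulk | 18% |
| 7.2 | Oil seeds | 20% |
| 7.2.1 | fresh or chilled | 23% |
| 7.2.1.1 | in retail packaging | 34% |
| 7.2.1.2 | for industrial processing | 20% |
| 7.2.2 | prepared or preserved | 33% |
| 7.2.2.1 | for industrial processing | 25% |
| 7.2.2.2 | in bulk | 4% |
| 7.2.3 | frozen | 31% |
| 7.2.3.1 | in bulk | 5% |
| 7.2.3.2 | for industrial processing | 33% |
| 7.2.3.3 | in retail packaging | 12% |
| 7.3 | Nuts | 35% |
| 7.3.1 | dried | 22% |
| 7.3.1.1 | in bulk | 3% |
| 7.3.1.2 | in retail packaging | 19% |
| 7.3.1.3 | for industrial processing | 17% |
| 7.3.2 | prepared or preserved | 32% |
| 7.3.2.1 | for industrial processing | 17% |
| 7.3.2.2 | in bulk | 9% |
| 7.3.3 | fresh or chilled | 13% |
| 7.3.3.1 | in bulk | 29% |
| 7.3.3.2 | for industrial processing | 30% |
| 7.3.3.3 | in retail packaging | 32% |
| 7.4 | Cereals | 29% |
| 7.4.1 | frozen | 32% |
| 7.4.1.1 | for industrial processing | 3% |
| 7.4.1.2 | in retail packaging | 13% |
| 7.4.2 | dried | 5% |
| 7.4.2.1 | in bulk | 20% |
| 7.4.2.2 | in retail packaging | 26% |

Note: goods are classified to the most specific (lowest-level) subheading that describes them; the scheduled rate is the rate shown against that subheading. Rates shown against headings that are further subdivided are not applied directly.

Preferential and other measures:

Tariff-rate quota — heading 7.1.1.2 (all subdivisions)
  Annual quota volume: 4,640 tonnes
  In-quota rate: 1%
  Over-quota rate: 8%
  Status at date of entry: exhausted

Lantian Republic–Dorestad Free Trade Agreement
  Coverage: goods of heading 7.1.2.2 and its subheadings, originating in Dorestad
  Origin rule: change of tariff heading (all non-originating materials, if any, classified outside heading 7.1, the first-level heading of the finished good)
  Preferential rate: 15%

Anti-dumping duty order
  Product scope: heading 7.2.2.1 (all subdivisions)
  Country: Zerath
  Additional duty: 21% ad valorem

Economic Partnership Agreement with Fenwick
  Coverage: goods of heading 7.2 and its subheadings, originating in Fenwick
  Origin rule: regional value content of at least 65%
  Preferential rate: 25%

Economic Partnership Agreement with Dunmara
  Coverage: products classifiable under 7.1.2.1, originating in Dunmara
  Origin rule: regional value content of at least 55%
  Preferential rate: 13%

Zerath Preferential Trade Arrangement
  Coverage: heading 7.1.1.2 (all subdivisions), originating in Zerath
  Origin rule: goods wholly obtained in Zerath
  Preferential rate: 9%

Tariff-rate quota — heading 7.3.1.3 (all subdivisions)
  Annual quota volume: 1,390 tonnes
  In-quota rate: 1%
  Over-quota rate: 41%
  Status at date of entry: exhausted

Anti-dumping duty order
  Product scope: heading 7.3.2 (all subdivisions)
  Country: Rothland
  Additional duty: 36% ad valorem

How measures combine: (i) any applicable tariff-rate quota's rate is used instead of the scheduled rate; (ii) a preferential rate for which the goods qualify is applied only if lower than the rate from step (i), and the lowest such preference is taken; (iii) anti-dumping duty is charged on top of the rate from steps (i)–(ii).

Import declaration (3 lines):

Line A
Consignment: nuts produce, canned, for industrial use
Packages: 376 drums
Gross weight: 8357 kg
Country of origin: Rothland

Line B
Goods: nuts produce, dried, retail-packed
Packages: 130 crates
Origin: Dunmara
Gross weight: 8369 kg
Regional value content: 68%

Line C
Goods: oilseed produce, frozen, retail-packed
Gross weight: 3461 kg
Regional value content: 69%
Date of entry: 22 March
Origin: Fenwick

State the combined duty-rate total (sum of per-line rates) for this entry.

84%

Line A: nuts → 7.3; canned → 7.3.2; for industrial use → 7.3.2.1. Scheduled 17%. anti-dumping (Rothland, 7.3.2): +36%; total 17% + 36% = 53%. → 53%.
Line B: nuts → 7.3; dried → 7.3.1; retail-packed → 7.3.1.2. Scheduled 19%. Dunmara agreement on 7.1.2.1: 7.3.1.2 not covered. → 19%.
Line C: oilseed → 7.2; frozen → 7.2.3; retail-packed → 7.2.3.3. Scheduled 12%. Fenwick agreement on 7.2: RVC ≥ 65% → 25% available; preference 25% not lower than 12% → no reduction. → 12%.
Sum: 53% + 19% + 12% = 84%.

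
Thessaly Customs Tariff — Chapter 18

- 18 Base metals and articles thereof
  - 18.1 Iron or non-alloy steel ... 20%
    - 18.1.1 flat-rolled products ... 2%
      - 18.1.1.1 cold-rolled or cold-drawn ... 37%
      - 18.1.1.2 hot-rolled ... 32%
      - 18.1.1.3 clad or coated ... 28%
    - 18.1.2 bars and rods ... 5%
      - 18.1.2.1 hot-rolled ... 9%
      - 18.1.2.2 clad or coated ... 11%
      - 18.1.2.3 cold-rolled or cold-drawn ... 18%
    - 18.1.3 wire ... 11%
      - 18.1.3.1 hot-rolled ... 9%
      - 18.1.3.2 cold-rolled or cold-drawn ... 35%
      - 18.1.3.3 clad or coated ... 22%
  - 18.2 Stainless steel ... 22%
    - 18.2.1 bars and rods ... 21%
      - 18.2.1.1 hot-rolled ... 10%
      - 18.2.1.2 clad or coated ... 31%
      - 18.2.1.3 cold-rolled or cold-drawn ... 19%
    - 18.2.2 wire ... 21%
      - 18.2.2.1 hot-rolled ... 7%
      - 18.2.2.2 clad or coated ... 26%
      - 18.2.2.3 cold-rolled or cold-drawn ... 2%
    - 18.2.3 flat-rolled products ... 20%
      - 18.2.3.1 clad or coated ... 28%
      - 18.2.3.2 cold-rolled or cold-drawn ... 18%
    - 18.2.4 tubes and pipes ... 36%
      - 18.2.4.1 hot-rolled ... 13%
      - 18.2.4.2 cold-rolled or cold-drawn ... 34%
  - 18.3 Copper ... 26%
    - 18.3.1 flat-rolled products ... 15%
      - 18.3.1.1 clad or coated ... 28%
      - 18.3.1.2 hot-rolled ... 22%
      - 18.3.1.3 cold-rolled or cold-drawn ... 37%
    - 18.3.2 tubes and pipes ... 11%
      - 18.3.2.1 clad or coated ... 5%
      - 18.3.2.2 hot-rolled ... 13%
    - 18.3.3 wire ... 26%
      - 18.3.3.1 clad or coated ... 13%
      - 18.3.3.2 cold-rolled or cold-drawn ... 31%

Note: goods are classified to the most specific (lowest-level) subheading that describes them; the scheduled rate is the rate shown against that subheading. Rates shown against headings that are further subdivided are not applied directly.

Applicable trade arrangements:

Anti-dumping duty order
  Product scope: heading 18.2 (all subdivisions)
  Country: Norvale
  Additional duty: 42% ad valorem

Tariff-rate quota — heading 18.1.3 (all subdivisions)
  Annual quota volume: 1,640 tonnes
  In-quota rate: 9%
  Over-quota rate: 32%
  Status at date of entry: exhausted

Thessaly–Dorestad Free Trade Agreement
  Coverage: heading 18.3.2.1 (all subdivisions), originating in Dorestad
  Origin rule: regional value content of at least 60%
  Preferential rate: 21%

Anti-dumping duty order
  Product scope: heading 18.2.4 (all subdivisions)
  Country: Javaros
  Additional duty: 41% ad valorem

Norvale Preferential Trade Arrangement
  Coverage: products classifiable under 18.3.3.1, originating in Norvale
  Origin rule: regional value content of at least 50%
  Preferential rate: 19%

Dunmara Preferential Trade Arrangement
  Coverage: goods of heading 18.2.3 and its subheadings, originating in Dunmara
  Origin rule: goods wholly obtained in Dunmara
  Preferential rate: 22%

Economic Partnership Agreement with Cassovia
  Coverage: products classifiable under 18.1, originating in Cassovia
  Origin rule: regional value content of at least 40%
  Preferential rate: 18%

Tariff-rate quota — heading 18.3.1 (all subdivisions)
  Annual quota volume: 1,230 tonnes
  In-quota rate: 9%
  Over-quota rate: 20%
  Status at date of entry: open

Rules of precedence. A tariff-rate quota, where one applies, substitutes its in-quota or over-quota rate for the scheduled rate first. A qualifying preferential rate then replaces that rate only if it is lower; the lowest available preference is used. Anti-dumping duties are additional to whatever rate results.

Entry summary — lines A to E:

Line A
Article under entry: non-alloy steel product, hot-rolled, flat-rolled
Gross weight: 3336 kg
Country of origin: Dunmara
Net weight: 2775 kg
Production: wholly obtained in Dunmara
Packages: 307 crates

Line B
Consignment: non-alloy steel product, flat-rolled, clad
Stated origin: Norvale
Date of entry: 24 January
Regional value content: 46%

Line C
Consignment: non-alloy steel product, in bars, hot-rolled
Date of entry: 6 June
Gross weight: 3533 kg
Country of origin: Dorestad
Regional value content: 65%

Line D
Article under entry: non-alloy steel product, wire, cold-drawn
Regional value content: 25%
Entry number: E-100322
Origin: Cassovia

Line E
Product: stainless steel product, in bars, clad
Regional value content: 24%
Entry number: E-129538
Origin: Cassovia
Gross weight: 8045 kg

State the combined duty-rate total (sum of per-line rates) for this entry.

Line A: non-alloy steel → 18.1; flat-rolled → 18.1.1; hot-rolled → 18.1.1.2. Scheduled 32%. Dunmara agreement on 18.2.3: 18.1.1.2 not covered. → 32%.
Line B: non-alloy steel → 18.1; flat-rolled → 18.1.1; clad → 18.1.1.3. Scheduled 28%. Norvale agreement on 18.3.3.1: 18.1.1.3 not covered. → 28%.
Line C: non-alloy steel → 18.1; in bars → 18.1.2; hot-rolled → 18.1.2.1. Scheduled 9%. Dorestad agreement on 18.3.2.1: 18.1.2.1 not covered. → 9%.
Line D: non-alloy steel → 18.1; wire → 18.1.3; cold-drawn → 18.1.3.2. Scheduled 35%. quota on 18.1.3 exhausted → over-quota 32%; Cassovia agreement on 18.1: RVC < 40%. → 32%.
Line E: stainless steel → 18.2; in bars → 18.2.1; clad → 18.2.1.2. Scheduled 31%. Cassovia agreement on 18.1: 18.2.1.2 not covered. → 31%.
Sum: 32% + 28% + 9% + 32% + 31% = 132%.

132%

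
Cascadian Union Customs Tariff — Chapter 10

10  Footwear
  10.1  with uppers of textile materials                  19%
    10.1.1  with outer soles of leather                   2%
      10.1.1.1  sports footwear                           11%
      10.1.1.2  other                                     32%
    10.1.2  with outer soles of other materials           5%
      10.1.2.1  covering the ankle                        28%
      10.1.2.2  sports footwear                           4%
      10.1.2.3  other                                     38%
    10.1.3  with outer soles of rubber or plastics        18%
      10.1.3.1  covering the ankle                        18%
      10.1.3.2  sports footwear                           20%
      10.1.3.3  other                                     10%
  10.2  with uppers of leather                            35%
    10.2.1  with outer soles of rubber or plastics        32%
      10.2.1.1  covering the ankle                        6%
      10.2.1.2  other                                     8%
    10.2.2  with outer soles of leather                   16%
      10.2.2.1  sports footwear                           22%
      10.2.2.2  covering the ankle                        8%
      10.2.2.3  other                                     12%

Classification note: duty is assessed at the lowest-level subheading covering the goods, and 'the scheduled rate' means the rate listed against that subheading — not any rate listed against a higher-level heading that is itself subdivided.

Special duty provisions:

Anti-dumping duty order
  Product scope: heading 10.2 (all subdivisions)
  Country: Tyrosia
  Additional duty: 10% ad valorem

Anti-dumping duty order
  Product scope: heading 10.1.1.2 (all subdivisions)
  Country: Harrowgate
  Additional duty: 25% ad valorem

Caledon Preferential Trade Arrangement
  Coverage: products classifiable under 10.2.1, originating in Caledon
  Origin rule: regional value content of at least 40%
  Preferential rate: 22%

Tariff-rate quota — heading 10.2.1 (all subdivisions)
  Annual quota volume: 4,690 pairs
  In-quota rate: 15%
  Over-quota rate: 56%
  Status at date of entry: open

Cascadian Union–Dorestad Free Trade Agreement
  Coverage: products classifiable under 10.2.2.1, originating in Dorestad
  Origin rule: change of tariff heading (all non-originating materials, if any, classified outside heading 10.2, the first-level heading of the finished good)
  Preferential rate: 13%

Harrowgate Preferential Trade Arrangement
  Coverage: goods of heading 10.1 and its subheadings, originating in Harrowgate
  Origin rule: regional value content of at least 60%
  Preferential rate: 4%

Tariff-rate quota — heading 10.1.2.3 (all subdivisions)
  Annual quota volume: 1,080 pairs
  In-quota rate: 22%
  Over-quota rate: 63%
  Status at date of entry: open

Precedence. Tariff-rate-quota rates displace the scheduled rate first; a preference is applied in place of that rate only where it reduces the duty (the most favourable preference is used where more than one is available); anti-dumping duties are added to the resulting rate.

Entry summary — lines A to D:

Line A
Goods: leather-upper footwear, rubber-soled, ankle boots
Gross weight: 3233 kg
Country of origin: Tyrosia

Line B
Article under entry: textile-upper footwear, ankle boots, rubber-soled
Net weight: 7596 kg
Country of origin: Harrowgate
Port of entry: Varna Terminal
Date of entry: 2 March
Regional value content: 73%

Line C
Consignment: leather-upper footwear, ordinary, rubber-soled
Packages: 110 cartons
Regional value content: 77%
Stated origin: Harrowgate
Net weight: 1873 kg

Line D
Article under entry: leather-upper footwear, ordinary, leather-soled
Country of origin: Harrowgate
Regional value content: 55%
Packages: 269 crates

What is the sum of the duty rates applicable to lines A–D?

Line A: leather-upper → 10.2; rubber-soled → 10.2.1; ankle boots → 10.2.1.1. Scheduled 6%. quota on 10.2.1 open → in-quota 15%; anti-dumping (Tyrosia, 10.2): +10%; total 15% + 10% = 25%. → 25%.
Line B: textile-upper → 10.1; rubber-soled → 10.1.3; ankle boots → 10.1.3.1. Scheduled 18%. Harrowgate agreement on 10.1: RVC ≥ 60% → 4% available; preferential 4%. → 4%.
Line C: leather-upper → 10.2; rubber-soled → 10.2.1; ordinary → 10.2.1.2. Scheduled 8%. quota on 10.2.1 open → in-quota 15%; Harrowgate agreement on 10.1: 10.2.1.2 not covered. → 15%.
Line D: leather-upper → 10.2; leather-soled → 10.2.2; ordinary → 10.2.2.3. Scheduled 12%. Harrowgate agreement on 10.1: 10.2.2.3 not covered. → 12%.
Sum: 25% + 4% + 15% + 12% = 56%.

56%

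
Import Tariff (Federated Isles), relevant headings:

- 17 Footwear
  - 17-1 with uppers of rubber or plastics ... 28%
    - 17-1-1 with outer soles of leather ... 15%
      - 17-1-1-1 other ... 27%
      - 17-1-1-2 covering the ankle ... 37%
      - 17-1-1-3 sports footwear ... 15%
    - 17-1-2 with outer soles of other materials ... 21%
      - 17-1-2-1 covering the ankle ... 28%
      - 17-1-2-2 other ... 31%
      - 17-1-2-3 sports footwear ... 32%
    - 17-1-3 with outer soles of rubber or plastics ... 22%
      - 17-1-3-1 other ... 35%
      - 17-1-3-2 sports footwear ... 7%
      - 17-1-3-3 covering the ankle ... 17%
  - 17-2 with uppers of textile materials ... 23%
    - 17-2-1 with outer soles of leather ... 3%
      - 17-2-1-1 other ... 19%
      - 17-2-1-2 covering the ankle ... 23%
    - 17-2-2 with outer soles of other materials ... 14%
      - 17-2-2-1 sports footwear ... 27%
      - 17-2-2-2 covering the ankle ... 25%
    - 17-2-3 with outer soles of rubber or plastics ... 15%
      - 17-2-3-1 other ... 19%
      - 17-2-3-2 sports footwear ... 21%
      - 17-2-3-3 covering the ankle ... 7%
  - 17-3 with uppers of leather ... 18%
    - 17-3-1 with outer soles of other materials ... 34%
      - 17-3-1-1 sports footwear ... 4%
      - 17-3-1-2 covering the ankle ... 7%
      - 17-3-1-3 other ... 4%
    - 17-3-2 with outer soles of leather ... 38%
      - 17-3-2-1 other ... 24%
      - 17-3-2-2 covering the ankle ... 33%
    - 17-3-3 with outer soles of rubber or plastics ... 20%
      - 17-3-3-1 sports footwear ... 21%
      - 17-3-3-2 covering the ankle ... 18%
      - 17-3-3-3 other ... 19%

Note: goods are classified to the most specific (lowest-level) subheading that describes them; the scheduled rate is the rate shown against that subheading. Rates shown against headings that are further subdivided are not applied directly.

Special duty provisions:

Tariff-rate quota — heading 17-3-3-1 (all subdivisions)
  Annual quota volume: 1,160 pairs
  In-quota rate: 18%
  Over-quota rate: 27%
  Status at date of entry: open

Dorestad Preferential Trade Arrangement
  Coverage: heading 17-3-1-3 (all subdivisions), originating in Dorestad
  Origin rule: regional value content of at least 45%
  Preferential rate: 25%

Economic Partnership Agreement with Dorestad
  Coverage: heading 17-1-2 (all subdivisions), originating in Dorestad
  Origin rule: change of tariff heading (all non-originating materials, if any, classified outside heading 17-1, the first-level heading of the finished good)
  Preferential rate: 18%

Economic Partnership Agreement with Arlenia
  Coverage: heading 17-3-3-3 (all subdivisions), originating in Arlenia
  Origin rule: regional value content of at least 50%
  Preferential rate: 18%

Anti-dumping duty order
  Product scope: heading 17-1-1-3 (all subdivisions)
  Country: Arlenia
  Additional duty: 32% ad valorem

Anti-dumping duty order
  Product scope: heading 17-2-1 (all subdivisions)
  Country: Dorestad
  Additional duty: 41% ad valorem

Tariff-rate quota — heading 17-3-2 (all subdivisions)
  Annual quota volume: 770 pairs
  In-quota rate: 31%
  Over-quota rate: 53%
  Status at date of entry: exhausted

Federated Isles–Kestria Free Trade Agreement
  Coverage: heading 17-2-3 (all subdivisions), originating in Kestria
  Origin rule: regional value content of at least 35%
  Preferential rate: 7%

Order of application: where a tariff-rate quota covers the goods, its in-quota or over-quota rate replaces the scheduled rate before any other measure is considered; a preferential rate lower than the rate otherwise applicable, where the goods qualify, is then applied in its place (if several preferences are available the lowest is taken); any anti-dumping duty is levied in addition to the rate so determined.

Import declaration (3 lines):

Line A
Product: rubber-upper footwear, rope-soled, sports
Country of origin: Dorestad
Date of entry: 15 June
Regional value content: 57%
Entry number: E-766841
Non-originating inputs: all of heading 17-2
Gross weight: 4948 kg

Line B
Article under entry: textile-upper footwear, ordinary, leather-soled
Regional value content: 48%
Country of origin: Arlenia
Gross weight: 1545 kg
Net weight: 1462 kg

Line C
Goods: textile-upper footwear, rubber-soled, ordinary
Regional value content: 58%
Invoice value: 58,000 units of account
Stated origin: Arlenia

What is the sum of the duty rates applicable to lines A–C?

56%

Line A: rubber-upper → 17-1; rope-soled → 17-1-2; sports → 17-1-2-3. Scheduled 32%. Dorestad agreement on 17-3-1-3: 17-1-2-3 not covered; Dorestad agreement on 17-1-2: CTH met → 18% available; preferential 18%. → 18%.
Line B: textile-upper → 17-2; leather-soled → 17-2-1; ordinary → 17-2-1-1. Scheduled 19%. Arlenia agreement on 17-3-3-3: 17-2-1-1 not covered. → 19%.
Line C: textile-upper → 17-2; rubber-soled → 17-2-3; ordinary → 17-2-3-1. Scheduled 19%. Arlenia agreement on 17-3-3-3: 17-2-3-1 not covered. → 19%.
Sum: 18% + 19% + 19% = 56%.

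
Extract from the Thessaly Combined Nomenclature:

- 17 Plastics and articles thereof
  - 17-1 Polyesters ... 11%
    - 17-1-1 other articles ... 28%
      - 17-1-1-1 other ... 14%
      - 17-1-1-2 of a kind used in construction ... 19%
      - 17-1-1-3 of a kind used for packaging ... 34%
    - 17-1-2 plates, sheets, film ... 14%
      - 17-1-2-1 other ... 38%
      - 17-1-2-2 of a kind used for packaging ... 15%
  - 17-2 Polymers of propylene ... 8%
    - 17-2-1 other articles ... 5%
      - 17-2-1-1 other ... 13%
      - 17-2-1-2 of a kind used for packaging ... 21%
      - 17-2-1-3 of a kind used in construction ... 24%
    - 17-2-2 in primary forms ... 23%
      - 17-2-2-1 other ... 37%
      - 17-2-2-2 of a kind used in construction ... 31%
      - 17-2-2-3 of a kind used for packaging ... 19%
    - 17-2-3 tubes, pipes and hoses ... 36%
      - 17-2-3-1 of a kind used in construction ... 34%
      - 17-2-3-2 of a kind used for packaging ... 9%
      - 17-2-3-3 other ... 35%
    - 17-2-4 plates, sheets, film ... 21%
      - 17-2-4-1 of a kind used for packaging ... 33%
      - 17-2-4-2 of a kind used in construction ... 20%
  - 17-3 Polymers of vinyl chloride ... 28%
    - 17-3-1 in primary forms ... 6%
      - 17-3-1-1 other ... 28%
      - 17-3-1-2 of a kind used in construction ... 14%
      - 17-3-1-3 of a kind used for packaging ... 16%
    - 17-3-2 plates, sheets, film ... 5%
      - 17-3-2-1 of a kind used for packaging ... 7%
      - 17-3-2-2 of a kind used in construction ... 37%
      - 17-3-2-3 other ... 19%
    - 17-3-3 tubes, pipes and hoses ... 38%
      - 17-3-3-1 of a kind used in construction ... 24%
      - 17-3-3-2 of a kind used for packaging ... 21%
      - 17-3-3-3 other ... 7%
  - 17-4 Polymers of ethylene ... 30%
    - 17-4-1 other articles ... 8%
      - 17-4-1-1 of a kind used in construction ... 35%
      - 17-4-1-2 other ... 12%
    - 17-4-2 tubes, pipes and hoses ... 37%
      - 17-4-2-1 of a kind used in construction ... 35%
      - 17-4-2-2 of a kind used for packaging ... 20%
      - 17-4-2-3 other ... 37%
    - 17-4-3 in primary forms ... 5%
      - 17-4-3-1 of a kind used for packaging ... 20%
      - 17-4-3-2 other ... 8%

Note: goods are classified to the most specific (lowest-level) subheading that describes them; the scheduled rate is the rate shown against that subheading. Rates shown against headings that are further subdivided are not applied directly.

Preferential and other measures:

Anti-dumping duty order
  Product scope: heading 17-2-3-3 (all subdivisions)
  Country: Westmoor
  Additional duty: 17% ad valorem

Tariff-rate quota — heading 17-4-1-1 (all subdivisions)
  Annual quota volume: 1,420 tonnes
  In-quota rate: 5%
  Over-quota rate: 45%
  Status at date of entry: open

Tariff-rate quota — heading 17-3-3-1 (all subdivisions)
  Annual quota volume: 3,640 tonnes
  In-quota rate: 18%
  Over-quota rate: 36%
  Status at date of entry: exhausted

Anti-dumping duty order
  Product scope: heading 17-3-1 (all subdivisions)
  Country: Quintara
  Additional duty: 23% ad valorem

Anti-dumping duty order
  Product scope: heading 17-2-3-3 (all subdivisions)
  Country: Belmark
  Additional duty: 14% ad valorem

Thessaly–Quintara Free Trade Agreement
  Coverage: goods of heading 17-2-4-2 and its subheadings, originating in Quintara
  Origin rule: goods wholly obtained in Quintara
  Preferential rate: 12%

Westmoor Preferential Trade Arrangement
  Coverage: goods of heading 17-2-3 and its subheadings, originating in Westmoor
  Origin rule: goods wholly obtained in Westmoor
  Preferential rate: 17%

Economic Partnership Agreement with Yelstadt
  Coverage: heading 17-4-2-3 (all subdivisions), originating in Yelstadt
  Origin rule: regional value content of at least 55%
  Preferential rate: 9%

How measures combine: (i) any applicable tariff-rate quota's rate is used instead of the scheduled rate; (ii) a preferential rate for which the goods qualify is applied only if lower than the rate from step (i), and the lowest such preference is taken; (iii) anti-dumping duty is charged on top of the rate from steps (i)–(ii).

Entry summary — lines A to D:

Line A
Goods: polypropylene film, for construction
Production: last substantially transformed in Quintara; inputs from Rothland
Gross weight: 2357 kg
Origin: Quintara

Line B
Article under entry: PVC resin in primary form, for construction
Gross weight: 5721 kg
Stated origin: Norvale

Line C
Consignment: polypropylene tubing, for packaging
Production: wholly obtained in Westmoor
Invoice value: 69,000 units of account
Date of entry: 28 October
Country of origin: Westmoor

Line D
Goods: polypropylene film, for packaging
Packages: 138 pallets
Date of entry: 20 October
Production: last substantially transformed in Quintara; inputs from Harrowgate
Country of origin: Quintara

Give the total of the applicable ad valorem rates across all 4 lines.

Line A: polypropylene → 17-2; film → 17-2-4; for construction → 17-2-4-2. Scheduled 20%. Quintara agreement on 17-2-4-2: not wholly obtained. → 20%.
Line B: PVC → 17-3; resin in primary form → 17-3-1; for construction → 17-3-1-2. Scheduled 14%. No special measure applies. → 14%.
Line C: polypropylene → 17-2; tubing → 17-2-3; for packaging → 17-2-3-2. Scheduled 9%. Westmoor agreement on 17-2-3: wholly obtained → 17% available; preference 17% not lower than 9% → no reduction. → 9%.
Line D: polypropylene → 17-2; film → 17-2-4; for packaging → 17-2-4-1. Scheduled 33%. Quintara agreement on 17-2-4-2: 17-2-4-1 not covered. → 33%.
Sum: 20% + 14% + 9% + 33% = 76%.

76%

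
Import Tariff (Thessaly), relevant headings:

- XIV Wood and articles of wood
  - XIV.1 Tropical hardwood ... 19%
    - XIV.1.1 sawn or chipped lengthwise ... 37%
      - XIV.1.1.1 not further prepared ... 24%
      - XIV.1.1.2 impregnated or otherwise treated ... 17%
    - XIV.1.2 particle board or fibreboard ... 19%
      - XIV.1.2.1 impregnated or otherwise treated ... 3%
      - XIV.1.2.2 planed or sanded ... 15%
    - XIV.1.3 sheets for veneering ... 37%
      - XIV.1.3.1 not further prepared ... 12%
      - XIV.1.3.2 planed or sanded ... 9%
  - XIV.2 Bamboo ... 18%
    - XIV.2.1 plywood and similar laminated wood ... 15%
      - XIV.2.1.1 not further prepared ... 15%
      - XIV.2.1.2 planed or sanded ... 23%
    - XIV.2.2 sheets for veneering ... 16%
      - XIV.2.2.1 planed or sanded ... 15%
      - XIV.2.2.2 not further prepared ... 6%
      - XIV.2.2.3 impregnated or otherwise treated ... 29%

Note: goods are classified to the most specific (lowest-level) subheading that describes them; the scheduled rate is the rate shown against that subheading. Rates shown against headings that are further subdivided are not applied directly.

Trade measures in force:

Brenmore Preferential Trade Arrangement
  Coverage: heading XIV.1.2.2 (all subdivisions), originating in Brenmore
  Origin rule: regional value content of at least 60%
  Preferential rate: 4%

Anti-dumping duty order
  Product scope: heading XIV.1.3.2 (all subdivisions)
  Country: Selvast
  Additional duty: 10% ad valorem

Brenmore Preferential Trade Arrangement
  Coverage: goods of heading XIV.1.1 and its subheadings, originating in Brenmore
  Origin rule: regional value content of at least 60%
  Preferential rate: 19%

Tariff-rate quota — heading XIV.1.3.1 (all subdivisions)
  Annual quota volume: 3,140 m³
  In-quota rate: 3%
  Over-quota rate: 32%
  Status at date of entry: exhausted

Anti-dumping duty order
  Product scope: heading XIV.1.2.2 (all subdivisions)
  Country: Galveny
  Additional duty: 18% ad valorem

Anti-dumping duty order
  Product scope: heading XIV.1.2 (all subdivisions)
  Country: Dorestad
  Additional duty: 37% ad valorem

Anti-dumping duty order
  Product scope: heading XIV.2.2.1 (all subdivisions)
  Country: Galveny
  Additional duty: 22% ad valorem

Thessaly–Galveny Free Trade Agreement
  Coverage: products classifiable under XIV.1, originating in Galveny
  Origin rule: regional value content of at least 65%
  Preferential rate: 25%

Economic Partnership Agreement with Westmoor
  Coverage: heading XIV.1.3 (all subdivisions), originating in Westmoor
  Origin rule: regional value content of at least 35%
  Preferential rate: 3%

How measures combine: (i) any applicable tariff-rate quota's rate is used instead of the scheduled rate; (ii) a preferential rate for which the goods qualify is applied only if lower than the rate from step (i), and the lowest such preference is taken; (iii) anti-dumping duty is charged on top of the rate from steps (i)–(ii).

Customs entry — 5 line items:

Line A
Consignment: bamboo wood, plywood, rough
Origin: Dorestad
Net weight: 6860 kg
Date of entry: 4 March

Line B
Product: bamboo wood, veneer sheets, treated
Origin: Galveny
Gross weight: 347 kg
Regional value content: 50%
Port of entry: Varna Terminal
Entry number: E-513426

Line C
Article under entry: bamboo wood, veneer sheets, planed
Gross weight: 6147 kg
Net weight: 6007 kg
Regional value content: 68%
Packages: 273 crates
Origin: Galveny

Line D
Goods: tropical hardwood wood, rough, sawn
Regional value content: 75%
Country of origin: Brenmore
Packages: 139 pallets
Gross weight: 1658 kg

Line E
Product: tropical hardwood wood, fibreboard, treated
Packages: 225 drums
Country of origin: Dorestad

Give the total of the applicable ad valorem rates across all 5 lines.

Line A: bamboo → XIV.2; plywood → XIV.2.1; rough → XIV.2.1.1. Scheduled 15%. No special measure applies. → 15%.
Line B: bamboo → XIV.2; veneer sheets → XIV.2.2; treated → XIV.2.2.3. Scheduled 29%. Galveny agreement on XIV.1: XIV.2.2.3 not covered. → 29%.
Line C: bamboo → XIV.2; veneer sheets → XIV.2.2; planed → XIV.2.2.1. Scheduled 15%. Galveny agreement on XIV.1: XIV.2.2.1 not covered; anti-dumping (Galveny, XIV.2.2.1): +22%; total 15% + 22% = 37%. → 37%.
Line D: tropical hardwood → XIV.1; sawn → XIV.1.1; rough → XIV.1.1.1. Scheduled 24%. Brenmore agreement on XIV.1.2.2: XIV.1.1.1 not covered; Brenmore agreement on XIV.1.1: RVC ≥ 60% → 19% available; preferential 19%. → 19%.
Line E: tropical hardwood → XIV.1; fibreboard → XIV.1.2; treated → XIV.1.2.1. Scheduled 3%. anti-dumping (Dorestad, XIV.1.2): +37%; total 3% + 37% = 40%. → 40%.
Sum: 15% + 29% + 37% + 19% + 40% = 140%.

140%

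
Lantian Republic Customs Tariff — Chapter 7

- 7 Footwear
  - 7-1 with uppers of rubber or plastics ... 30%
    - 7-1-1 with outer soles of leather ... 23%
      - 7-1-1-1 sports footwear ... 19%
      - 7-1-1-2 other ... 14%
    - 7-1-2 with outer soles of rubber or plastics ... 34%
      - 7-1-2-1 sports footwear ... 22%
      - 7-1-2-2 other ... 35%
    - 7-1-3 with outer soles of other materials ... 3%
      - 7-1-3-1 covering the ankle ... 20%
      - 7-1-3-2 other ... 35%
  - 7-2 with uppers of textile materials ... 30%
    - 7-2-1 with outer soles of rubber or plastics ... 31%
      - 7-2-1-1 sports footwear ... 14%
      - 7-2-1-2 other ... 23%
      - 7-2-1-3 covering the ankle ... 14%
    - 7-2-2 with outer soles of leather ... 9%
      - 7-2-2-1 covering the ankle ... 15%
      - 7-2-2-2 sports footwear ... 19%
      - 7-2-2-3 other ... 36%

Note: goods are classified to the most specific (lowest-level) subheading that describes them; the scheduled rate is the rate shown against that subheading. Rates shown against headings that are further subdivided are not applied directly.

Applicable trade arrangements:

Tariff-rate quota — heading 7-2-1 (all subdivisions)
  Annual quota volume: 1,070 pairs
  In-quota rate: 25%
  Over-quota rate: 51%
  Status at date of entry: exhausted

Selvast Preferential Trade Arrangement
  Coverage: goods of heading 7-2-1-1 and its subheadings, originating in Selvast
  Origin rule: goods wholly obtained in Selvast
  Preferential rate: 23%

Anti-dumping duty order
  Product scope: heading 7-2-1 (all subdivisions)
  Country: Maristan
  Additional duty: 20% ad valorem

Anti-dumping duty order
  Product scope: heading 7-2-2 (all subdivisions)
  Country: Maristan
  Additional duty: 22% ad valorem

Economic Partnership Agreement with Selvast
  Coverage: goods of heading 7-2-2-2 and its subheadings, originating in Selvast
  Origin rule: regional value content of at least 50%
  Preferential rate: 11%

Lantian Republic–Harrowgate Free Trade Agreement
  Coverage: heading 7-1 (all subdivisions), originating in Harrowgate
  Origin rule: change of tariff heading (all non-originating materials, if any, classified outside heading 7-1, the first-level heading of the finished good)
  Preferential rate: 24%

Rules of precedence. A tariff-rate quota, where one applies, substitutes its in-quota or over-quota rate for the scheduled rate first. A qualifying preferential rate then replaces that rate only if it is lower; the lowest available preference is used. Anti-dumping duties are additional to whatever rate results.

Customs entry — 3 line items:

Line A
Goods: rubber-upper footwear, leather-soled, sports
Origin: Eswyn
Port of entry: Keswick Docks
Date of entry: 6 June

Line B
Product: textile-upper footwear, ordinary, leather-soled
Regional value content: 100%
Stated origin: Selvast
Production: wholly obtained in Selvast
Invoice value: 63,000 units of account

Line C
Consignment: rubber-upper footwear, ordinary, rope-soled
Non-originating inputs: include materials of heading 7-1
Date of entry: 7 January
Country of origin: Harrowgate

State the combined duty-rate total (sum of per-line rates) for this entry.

90%

Line A: rubber-upper → 7-1; leather-soled → 7-1-1; sports → 7-1-1-1. Scheduled 19%. No special measure applies. → 19%.
Line B: textile-upper → 7-2; leather-soled → 7-2-2; ordinary → 7-2-2-3. Scheduled 36%. Selvast agreement on 7-2-1-1: 7-2-2-3 not covered; Selvast agreement on 7-2-2-2: 7-2-2-3 not covered. → 36%.
Line C: rubber-upper → 7-1; rope-soled → 7-1-3; ordinary → 7-1-3-2. Scheduled 35%. Harrowgate agreement on 7-1: CTH not met. → 35%.
Sum: 19% + 36% + 35% = 90%.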